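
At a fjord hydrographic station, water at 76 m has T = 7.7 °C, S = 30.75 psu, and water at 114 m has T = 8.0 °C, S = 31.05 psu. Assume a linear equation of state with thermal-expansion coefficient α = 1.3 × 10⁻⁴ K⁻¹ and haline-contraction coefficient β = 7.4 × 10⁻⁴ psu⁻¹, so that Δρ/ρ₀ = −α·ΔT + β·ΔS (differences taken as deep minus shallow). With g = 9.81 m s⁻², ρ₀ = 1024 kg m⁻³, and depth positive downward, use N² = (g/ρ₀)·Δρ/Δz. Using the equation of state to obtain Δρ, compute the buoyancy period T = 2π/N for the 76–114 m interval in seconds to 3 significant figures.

ΔT = +0.3 K, ΔS = +0.30 psu (deep − shallow).
Δρ/ρ₀ = −αΔT + βΔS = -3.90 × 10⁻⁵ + 2.22 × 10⁻⁴ = 1.83 × 10⁻⁴, so Δρ ≈ 0.1874 kg m⁻³.
N² = (g/ρ₀)·Δρ/Δz = g·(Δρ/ρ₀)/Δz = 9.81 × 1.83 × 10⁻⁴ / 38 = 4.7243 × 10⁻⁵ s⁻².
N = √(4.7243 × 10⁻⁵) = 6.8734 × 10⁻³ rad s⁻¹ → T = 2π/N = 914.13 s ≈ 914 s.

914 s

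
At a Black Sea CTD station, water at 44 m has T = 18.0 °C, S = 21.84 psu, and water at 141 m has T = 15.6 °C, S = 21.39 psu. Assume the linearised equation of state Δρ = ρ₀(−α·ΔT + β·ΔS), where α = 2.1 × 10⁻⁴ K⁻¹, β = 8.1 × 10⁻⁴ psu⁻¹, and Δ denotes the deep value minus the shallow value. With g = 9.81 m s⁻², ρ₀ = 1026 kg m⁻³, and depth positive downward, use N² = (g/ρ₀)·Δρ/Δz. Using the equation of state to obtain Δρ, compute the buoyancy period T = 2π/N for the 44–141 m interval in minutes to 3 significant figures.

ΔT = -2.4 K, ΔS = -0.45 psu (deep − shallow).
Δρ/ρ₀ = −αΔT + βΔS = 5.04 × 10⁻⁴ − 3.645 × 10⁻⁴ = 1.395 × 10⁻⁴, so Δρ ≈ 0.1431 kg m⁻³.
N² = (g/ρ₀)·Δρ/Δz = g·(Δρ/ρ₀)/Δz = 9.81 × 1.395 × 10⁻⁴ / 97 = 1.4108 × 10⁻⁵ s⁻².
N = √(1.4108 × 10⁻⁵) = 3.7561 × 10⁻³ rad s⁻¹ → T = 2π/N = 1.6728 × 10³ s = 27.880 min ≈ 27.9 min.

27.9 min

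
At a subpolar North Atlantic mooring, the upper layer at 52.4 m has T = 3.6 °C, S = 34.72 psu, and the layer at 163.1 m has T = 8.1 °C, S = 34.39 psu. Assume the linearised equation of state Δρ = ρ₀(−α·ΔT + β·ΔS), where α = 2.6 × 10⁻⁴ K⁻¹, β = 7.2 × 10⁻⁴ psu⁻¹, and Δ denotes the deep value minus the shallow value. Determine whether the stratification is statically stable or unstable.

unstable

ΔT = 8.1 − 3.6 = +4.5 K and ΔS = 34.39 − 34.72 = -0.33 psu (deep − shallow).
−αΔT = -1.17 × 10⁻³; βΔS = -2.376 × 10⁻⁴; sum Δρ/ρ₀ = -1.4076 × 10⁻³.
Δρ/ρ₀ < 0, so Δρ < 0: deeper water is lighter → statically unstable; the column would overturn.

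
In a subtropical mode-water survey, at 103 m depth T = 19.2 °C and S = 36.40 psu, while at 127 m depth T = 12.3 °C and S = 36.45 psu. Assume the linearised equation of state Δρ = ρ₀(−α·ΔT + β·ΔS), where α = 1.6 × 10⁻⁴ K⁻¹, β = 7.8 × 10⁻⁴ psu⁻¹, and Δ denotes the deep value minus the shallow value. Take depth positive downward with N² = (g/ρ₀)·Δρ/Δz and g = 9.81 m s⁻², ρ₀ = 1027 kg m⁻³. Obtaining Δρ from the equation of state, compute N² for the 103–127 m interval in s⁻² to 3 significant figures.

4.67 × 10⁻⁴ s⁻²

ΔT = -6.9 K, ΔS = +0.05 psu (deep − shallow).
Δρ/ρ₀ = −αΔT + βΔS = 1.104 × 10⁻³ + 3.90 × 10⁻⁵ = 1.143 × 10⁻³, so Δρ ≈ 1.174 kg m⁻³.
N² = (g/ρ₀)·Δρ/Δz = g·(Δρ/ρ₀)/Δz = 9.81 × 1.143 × 10⁻³ / 24 = 4.6720 × 10⁻⁴ s⁻² ≈ 4.67 × 10⁻⁴ s⁻².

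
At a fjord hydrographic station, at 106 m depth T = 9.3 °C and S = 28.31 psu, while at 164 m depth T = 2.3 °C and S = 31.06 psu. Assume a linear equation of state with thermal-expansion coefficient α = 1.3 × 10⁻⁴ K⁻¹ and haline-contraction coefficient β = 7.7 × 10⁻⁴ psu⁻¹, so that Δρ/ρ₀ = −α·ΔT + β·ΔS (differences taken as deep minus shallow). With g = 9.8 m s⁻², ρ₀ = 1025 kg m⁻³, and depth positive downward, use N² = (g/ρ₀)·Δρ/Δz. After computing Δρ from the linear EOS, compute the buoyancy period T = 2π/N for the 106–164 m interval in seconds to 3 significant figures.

278 s

ΔT = -7.0 K, ΔS = +2.75 psu (deep − shallow).
Δρ/ρ₀ = −αΔT + βΔS = 9.10 × 10⁻⁴ + 2.1175 × 10⁻³ = 3.0275 × 10⁻³, so Δρ ≈ 3.103 kg m⁻³.
N² = (g/ρ₀)·Δρ/Δz = g·(Δρ/ρ₀)/Δz = 9.8 × 3.0275 × 10⁻³ / 58 = 5.1154 × 10⁻⁴ s⁻².
N = √(5.1154 × 10⁻⁴) = 0.022617 rad s⁻¹ → T = 2π/N = 277.81 s ≈ 278 s.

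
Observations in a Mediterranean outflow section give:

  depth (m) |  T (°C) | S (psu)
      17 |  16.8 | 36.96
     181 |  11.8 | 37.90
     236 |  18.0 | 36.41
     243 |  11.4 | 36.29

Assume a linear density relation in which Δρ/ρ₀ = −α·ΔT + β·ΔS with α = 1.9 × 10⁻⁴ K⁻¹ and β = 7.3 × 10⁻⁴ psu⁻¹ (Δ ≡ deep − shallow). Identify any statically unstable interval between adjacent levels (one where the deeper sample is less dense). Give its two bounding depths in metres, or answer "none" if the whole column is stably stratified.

Evaluate Δρ/ρ₀ = −αΔT + βΔS across each adjacent pair:
  17–181 m: −αΔT+βΔS = −(1.9 × 10⁻⁴)(-5.0)+(7.3 × 10⁻⁴)(+0.94) = 1.6 × 10⁻³ → stable
  181–236 m: −αΔT+βΔS = −(1.9 × 10⁻⁴)(+6.2)+(7.3 × 10⁻⁴)(-1.49) = -2.3 × 10⁻³ → UNSTABLE
  236–243 m: −αΔT+βΔS = −(1.9 × 10⁻⁴)(-6.6)+(7.3 × 10⁻⁴)(-0.12) = 1.2 × 10⁻³ → stable
The 181–236 m interval has Δρ < 0: lighter water underlies denser water.

181–236 m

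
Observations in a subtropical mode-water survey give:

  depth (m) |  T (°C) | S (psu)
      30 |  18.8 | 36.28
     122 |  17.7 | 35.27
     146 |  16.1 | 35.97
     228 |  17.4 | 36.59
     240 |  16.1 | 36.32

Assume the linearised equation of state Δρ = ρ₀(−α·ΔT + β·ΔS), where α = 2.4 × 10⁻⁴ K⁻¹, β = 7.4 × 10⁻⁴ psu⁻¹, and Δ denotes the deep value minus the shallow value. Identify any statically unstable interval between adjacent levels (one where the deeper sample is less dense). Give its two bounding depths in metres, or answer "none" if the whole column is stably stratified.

30–122 m

Evaluate Δρ/ρ₀ = −αΔT + βΔS across each adjacent pair:
  30–122 m: −αΔT+βΔS = −(2.4 × 10⁻⁴)(-1.1)+(7.4 × 10⁻⁴)(-1.01) = -4.8 × 10⁻⁴ → UNSTABLE
  122–146 m: −αΔT+βΔS = −(2.4 × 10⁻⁴)(-1.6)+(7.4 × 10⁻⁴)(+0.70) = 9.0 × 10⁻⁴ → stable
  146–228 m: −αΔT+βΔS = −(2.4 × 10⁻⁴)(+1.3)+(7.4 × 10⁻⁴)(+0.62) = 1.5 × 10⁻⁴ → stable
  228–240 m: −αΔT+βΔS = −(2.4 × 10⁻⁴)(-1.3)+(7.4 × 10⁻⁴)(-0.27) = 1.1 × 10⁻⁴ → stable
The 30–122 m interval has Δρ < 0: lighter water underlies denser water.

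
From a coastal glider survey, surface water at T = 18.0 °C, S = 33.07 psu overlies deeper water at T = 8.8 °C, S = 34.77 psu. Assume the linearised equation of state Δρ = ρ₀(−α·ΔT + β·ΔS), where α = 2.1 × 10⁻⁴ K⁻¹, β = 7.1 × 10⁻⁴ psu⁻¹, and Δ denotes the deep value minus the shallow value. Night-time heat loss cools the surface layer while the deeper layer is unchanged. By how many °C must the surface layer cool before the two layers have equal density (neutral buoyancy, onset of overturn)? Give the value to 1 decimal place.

Neutral buoyancy requires Δρ = 0, i.e. −α(T_deep − T_surf′) + β(S_deep − S_surf) = 0.
T_surf′ = T_deep − (β/α)·ΔS = 8.8 − (7.1 × 10⁻⁴/2.1 × 10⁻⁴)·(+1.70) = 3.052 °C.
Cooling required: 18.0 − (3.052) = 14.948 °C.

14.9 °C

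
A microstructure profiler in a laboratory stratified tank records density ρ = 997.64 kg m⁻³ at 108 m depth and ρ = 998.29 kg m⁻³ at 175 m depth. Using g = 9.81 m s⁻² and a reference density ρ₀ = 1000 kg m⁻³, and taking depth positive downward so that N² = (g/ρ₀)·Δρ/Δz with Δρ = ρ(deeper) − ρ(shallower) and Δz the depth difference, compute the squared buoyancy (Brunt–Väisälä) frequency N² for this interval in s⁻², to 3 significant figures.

9.52 × 10⁻⁵ s⁻²

Δρ = 998.29 − 997.64 = 0.65 kg m⁻³ over Δz = 175 − 108 = 67 m.
N² = (9.81/1000) × (0.65/67) = 9.5172 × 10⁻⁵ s⁻² ≈ 9.52 × 10⁻⁵ s⁻².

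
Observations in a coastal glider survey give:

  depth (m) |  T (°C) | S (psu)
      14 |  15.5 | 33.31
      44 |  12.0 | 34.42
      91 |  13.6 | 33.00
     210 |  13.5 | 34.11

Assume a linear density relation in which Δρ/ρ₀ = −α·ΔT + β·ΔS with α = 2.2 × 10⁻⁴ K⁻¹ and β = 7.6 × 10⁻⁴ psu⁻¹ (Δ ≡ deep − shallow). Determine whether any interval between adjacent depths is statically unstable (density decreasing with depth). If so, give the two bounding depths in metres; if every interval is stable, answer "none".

Evaluate Δρ/ρ₀ = −αΔT + βΔS across each adjacent pair:
  14–44 m: −αΔT+βΔS = −(2.2 × 10⁻⁴)(-3.5)+(7.6 × 10⁻⁴)(+1.11) = 1.6 × 10⁻³ → stable
  44–91 m: −αΔT+βΔS = −(2.2 × 10⁻⁴)(+1.6)+(7.6 × 10⁻⁴)(-1.42) = -1.4 × 10⁻³ → UNSTABLE
  91–210 m: −αΔT+βΔS = −(2.2 × 10⁻⁴)(-0.1)+(7.6 × 10⁻⁴)(+1.11) = 8.7 × 10⁻⁴ → stable
The 44–91 m interval has Δρ < 0: lighter water underlies denser water.

44–91 m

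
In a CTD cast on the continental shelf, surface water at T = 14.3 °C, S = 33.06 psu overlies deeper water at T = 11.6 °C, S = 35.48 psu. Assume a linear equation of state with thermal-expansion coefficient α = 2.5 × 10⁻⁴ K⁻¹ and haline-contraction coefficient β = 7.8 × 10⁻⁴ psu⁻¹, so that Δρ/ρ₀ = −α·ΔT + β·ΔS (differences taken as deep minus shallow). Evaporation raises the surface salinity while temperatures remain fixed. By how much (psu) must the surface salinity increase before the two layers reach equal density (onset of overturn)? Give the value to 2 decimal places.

Neutral buoyancy requires −α(T_deep − T_surf) + β(S_deep − S_surf′) = 0.
S_surf′ = S_deep − (α/β)·ΔT = 35.48 − (2.5 × 10⁻⁴/7.8 × 10⁻⁴)·(-2.7) = 36.3454 psu.
Increase required: 36.3454 − 33.06 = 3.2854 psu.

3.29 psu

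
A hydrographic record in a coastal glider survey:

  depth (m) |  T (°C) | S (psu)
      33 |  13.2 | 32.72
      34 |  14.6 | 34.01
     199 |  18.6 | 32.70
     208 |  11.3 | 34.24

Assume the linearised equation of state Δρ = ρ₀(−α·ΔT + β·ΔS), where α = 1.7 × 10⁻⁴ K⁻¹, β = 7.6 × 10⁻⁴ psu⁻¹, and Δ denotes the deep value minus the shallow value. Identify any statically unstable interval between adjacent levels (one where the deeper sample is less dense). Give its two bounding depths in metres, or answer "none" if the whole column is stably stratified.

34–199 m

Evaluate Δρ/ρ₀ = −αΔT + βΔS across each adjacent pair:
  33–34 m: −αΔT+βΔS = −(1.7 × 10⁻⁴)(+1.4)+(7.6 × 10⁻⁴)(+1.29) = 7.4 × 10⁻⁴ → stable
  34–199 m: −αΔT+βΔS = −(1.7 × 10⁻⁴)(+4.0)+(7.6 × 10⁻⁴)(-1.31) = -1.7 × 10⁻³ → UNSTABLE
  199–208 m: −αΔT+βΔS = −(1.7 × 10⁻⁴)(-7.3)+(7.6 × 10⁻⁴)(+1.54) = 2.4 × 10⁻³ → stable
The 34–199 m interval has Δρ < 0: lighter water underlies denser water.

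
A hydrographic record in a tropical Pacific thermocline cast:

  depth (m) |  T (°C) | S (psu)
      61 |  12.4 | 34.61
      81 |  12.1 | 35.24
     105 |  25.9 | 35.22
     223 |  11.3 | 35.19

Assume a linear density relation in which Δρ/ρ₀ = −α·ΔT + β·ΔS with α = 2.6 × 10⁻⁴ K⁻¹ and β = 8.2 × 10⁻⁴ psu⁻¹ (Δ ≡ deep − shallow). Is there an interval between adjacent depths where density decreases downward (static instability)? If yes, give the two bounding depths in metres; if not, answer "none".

81–105 m

Evaluate Δρ/ρ₀ = −αΔT + βΔS across each adjacent pair:
  61–81 m: −αΔT+βΔS = −(2.6 × 10⁻⁴)(-0.3)+(8.2 × 10⁻⁴)(+0.63) = 5.9 × 10⁻⁴ → stable
  81–105 m: −αΔT+βΔS = −(2.6 × 10⁻⁴)(+13.8)+(8.2 × 10⁻⁴)(-0.02) = -3.6 × 10⁻³ → UNSTABLE
  105–223 m: −αΔT+βΔS = −(2.6 × 10⁻⁴)(-14.6)+(8.2 × 10⁻⁴)(-0.03) = 3.8 × 10⁻³ → stable
The 81–105 m interval has Δρ < 0: lighter water underlies denser water.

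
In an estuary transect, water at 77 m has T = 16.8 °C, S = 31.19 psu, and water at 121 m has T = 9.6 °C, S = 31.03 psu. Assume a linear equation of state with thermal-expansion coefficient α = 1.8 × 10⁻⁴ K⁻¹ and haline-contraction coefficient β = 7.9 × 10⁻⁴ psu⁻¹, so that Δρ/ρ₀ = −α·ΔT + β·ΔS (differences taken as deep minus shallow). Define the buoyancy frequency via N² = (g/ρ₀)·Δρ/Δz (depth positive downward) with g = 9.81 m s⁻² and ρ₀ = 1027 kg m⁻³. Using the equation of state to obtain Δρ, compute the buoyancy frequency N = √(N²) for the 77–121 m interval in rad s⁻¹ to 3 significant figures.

0.0161 rad s⁻¹

ΔT = -7.2 K, ΔS = -0.16 psu (deep − shallow).
Δρ/ρ₀ = −αΔT + βΔS = 1.296 × 10⁻³ − 1.264 × 10⁻⁴ = 1.1696 × 10⁻³, so Δρ ≈ 1.201 kg m⁻³.
N² = (g/ρ₀)·Δρ/Δz = g·(Δρ/ρ₀)/Δz = 9.81 × 1.1696 × 10⁻³ / 44 = 2.6077 × 10⁻⁴ s⁻².
N = √(2.6077 × 10⁻⁴) = 0.016148 rad s⁻¹ ≈ 0.0161 rad s⁻¹.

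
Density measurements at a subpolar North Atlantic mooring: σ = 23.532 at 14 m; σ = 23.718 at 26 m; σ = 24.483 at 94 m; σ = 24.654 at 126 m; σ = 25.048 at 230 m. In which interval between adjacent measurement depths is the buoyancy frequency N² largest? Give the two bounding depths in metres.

Compute the density gradient over each adjacent pair:
  14–26 m: Δρ/Δz = 0.186/12 = 0.015 kg m⁻⁴
  26–94 m: Δρ/Δz = 0.765/68 = 0.011 kg m⁻⁴
  94–126 m: Δρ/Δz = 0.171/32 = 5.3 × 10⁻³ kg m⁻⁴
  126–230 m: Δρ/Δz = 0.394/104 = 3.8 × 10⁻³ kg m⁻⁴
The largest gradient is in the 14–26 m interval — the pycnocline.

14–26 m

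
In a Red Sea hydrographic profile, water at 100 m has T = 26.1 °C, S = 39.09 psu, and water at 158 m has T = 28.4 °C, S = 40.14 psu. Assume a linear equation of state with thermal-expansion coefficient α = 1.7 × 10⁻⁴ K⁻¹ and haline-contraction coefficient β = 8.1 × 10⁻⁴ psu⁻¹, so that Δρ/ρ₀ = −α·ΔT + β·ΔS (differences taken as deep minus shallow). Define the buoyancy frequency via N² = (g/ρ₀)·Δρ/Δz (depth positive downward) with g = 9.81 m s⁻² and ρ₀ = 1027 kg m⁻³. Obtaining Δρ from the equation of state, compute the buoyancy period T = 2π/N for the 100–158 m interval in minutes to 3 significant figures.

11.9 min

ΔT = +2.3 K, ΔS = +1.05 psu (deep − shallow).
Δρ/ρ₀ = −αΔT + βΔS = -3.91 × 10⁻⁴ + 8.505 × 10⁻⁴ = 4.595 × 10⁻⁴, so Δρ ≈ 0.4719 kg m⁻³.
N² = (g/ρ₀)·Δρ/Δz = g·(Δρ/ρ₀)/Δz = 9.81 × 4.595 × 10⁻⁴ / 58 = 7.7719 × 10⁻⁵ s⁻².
N = √(7.7719 × 10⁻⁵) = 8.8158 × 10⁻³ rad s⁻¹ → T = 2π/N = 712.72 s = 11.879 min ≈ 11.9 min.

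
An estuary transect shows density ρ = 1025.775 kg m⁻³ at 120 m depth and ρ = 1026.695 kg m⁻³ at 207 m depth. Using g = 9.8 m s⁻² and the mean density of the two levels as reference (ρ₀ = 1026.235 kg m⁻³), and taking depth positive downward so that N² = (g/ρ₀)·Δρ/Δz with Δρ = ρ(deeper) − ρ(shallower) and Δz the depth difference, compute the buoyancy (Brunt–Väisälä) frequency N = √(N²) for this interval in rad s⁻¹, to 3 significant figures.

Δρ = 1026.695 − 1025.775 = 0.920 kg m⁻³ over Δz = 207 − 120 = 87 m.
N² = (9.8/1026.235) × (0.920/87) = 1.0098 × 10⁻⁴ s⁻².
N = √(1.0098 × 10⁻⁴) = 0.010049 rad s⁻¹ ≈ 0.0100 rad s⁻¹.

0.0100 rad s⁻¹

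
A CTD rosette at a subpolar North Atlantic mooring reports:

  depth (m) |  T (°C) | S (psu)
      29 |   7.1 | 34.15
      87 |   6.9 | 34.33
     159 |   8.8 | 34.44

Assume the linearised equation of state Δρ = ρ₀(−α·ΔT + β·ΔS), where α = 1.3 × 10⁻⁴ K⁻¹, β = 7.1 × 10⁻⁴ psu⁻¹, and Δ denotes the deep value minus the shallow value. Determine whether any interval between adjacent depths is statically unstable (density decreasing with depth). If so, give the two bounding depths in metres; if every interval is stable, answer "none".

87–159 m

Evaluate Δρ/ρ₀ = −αΔT + βΔS across each adjacent pair:
  29–87 m: −αΔT+βΔS = −(1.3 × 10⁻⁴)(-0.2)+(7.1 × 10⁻⁴)(+0.18) = 1.5 × 10⁻⁴ → stable
  87–159 m: −αΔT+βΔS = −(1.3 × 10⁻⁴)(+1.9)+(7.1 × 10⁻⁴)(+0.11) = -1.7 × 10⁻⁴ → UNSTABLE
The 87–159 m interval has Δρ < 0: lighter water underlies denser water.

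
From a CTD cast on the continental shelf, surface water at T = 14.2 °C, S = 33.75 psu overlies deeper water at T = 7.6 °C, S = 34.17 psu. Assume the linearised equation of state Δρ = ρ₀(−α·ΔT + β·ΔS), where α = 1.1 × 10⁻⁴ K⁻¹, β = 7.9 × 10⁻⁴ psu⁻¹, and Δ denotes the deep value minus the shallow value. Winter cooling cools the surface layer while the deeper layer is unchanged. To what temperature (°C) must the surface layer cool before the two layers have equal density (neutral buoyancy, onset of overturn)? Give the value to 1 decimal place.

Neutral buoyancy requires Δρ = 0, i.e. −α(T_deep − T_surf′) + β(S_deep − S_surf) = 0.
T_surf′ = T_deep − (β/α)·ΔS = 7.6 − (7.9 × 10⁻⁴/1.1 × 10⁻⁴)·(+0.42) = 4.584 °C.
Cooling required: 14.2 − (4.584) = 9.616 °C.

4.6 °C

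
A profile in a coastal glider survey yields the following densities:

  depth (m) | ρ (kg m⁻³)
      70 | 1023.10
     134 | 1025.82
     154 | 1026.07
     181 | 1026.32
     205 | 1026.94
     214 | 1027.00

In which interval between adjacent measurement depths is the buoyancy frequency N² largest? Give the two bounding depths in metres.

Compute the density gradient over each adjacent pair:
  70–134 m: Δρ/Δz = 2.72/64 = 0.043 kg m⁻⁴
  134–154 m: Δρ/Δz = 0.25/20 = 0.013 kg m⁻⁴
  154–181 m: Δρ/Δz = 0.25/27 = 9.3 × 10⁻³ kg m⁻⁴
  181–205 m: Δρ/Δz = 0.62/24 = 0.026 kg m⁻⁴
  205–214 m: Δρ/Δz = 0.06/9 = 6.7 × 10⁻³ kg m⁻⁴
The largest gradient is in the 70–134 m interval — the pycnocline.

70–134 m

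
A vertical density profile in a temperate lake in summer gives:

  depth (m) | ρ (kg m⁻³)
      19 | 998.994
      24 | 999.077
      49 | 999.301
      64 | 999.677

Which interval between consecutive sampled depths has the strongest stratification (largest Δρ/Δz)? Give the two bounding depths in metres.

49–64 m

Compute the density gradient over each adjacent pair:
  19–24 m: Δρ/Δz = 0.083/5 = 0.017 kg m⁻⁴
  24–49 m: Δρ/Δz = 0.224/25 = 9.0 × 10⁻³ kg m⁻⁴
  49–64 m: Δρ/Δz = 0.376/15 = 0.025 kg m⁻⁴
The largest gradient is in the 49–64 m interval — the pycnocline.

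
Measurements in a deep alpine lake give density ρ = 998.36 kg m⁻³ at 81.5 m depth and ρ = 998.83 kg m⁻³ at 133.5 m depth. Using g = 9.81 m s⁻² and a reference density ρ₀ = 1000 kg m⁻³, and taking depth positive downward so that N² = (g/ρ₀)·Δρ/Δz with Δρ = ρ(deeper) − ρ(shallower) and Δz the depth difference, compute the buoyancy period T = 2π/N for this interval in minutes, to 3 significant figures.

11.1 min

Δρ = 998.83 − 998.36 = 0.47 kg m⁻³ over Δz = 133.5 − 81.5 = 52 m.
N² = (9.81/1000) × (0.47/52) = 8.8667 × 10⁻⁵ s⁻².
N = √(8.8667 × 10⁻⁵) = 9.4163 × 10⁻³ rad s⁻¹, so T = 2π/N = 667.27 s = 11.121 min ≈ 11.1 min.
A positive N² confirms static stability across the interval.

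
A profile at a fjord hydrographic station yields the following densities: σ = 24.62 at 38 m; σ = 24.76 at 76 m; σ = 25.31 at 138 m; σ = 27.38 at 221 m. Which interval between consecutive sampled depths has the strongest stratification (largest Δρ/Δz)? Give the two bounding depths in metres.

Compute the density gradient over each adjacent pair:
  38–76 m: Δρ/Δz = 0.14/38 = 3.7 × 10⁻³ kg m⁻⁴
  76–138 m: Δρ/Δz = 0.55/62 = 8.9 × 10⁻³ kg m⁻⁴
  138–221 m: Δρ/Δz = 2.07/83 = 0.025 kg m⁻⁴
The largest gradient is in the 138–221 m interval — the pycnocline.

138–221 m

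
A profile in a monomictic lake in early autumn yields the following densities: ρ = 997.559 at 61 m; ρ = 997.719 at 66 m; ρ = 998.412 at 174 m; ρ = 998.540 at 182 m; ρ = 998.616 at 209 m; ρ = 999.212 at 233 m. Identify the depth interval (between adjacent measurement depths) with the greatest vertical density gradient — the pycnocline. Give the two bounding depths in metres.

61–66 m

Compute the density gradient over each adjacent pair:
  61–66 m: Δρ/Δz = 0.160/5 = 0.032 kg m⁻⁴
  66–174 m: Δρ/Δz = 0.693/108 = 6.4 × 10⁻³ kg m⁻⁴
  174–182 m: Δρ/Δz = 0.128/8 = 0.016 kg m⁻⁴
  182–209 m: Δρ/Δz = 0.076/27 = 2.8 × 10⁻³ kg m⁻⁴
  209–233 m: Δρ/Δz = 0.596/24 = 0.025 kg m⁻⁴
The largest gradient is in the 61–66 m interval — the pycnocline.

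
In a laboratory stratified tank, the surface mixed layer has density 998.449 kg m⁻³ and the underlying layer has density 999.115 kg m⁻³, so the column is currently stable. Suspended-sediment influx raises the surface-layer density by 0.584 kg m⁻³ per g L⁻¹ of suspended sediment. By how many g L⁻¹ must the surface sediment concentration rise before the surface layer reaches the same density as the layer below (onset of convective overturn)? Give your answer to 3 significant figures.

Density deficit of the surface layer: 999.115 − 998.449 = 0.666 kg m⁻³.
Required change = 0.666 / 0.584 = 1.14 g L⁻¹.

1.14 g L⁻¹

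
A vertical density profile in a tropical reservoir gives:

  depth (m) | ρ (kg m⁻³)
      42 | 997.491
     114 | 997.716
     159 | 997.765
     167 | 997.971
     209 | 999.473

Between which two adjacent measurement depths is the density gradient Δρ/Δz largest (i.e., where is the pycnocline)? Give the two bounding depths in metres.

Compute the density gradient over each adjacent pair:
  42–114 m: Δρ/Δz = 0.225/72 = 3.1 × 10⁻³ kg m⁻⁴
  114–159 m: Δρ/Δz = 0.049/45 = 1.1 × 10⁻³ kg m⁻⁴
  159–167 m: Δρ/Δz = 0.206/8 = 0.026 kg m⁻⁴
  167–209 m: Δρ/Δz = 1.502/42 = 0.036 kg m⁻⁴
The largest gradient is in the 167–209 m interval — the pycnocline.

167–209 m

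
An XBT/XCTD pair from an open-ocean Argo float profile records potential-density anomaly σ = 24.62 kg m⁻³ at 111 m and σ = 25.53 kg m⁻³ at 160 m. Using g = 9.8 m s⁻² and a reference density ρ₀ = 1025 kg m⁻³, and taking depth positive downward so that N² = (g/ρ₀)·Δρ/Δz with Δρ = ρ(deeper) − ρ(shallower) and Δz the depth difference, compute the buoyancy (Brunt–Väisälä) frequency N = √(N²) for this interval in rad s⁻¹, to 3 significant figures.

0.0133 rad s⁻¹

Δρ = 1025.53 − 1024.62 = 0.91 kg m⁻³ over Δz = 160 − 111 = 49 m.
N² = (9.8/1025) × (0.91/49) = 1.7756 × 10⁻⁴ s⁻².
N = √(1.7756 × 10⁻⁴) = 0.013325 rad s⁻¹ ≈ 0.0133 rad s⁻¹.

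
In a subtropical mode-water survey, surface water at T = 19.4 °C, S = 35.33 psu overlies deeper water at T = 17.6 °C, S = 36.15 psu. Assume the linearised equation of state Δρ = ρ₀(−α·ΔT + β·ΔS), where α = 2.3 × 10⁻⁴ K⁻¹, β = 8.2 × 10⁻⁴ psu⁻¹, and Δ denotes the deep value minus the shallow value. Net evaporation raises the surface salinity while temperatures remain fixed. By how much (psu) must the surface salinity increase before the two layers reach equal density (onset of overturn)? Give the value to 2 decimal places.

1.32 psu

Neutral buoyancy requires −α(T_deep − T_surf) + β(S_deep − S_surf′) = 0.
S_surf′ = S_deep − (α/β)·ΔT = 36.15 − (2.3 × 10⁻⁴/8.2 × 10⁻⁴)·(-1.8) = 36.6549 psu.
Increase required: 36.6549 − 35.33 = 1.3249 psu.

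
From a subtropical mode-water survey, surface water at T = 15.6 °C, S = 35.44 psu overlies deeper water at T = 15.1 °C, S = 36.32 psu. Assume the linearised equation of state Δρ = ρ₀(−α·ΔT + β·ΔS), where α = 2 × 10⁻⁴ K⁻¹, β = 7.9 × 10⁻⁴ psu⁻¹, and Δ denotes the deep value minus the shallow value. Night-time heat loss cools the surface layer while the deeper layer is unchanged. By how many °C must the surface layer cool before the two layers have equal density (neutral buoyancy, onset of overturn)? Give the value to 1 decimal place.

4.0 °C

Neutral buoyancy requires Δρ = 0, i.e. −α(T_deep − T_surf′) + β(S_deep − S_surf) = 0.
T_surf′ = T_deep − (β/α)·ΔS = 15.1 − (7.9 × 10⁻⁴/2 × 10⁻⁴)·(+0.88) = 11.624 °C.
Cooling required: 15.6 − (11.624) = 3.976 °C.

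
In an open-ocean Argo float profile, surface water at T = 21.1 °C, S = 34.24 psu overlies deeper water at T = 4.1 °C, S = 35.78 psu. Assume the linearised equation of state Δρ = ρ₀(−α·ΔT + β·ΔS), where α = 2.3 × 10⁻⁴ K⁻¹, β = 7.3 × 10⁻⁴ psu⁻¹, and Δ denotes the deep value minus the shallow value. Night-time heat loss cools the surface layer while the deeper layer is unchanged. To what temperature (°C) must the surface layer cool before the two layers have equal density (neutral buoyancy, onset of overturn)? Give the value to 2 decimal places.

Neutral buoyancy requires Δρ = 0, i.e. −α(T_deep − T_surf′) + β(S_deep − S_surf) = 0.
T_surf′ = T_deep − (β/α)·ΔS = 4.1 − (7.3 × 10⁻⁴/2.3 × 10⁻⁴)·(+1.54) = -0.7878 °C.
Cooling required: 21.1 − (-0.7878) = 21.8878 °C.

-0.79 °C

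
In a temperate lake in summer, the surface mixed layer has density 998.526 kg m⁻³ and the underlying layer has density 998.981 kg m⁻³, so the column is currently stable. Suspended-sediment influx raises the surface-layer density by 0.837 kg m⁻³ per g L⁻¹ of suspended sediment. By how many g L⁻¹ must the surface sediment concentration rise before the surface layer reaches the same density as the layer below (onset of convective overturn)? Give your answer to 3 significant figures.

Density deficit of the surface layer: 998.981 − 998.526 = 0.455 kg m⁻³.
Required change = 0.455 / 0.837 = 0.544 g L⁻¹.

0.544 g L⁻¹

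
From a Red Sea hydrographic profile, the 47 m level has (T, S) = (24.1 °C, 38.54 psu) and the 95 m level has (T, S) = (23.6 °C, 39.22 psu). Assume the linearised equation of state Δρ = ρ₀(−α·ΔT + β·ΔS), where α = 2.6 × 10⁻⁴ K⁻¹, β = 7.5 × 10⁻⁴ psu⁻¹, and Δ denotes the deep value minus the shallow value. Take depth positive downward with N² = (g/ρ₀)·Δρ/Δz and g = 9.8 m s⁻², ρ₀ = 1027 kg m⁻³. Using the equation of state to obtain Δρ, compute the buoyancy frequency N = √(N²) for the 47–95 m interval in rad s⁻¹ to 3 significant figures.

ΔT = -0.5 K, ΔS = +0.68 psu (deep − shallow).
Δρ/ρ₀ = −αΔT + βΔS = 1.30 × 10⁻⁴ + 5.10 × 10⁻⁴ = 6.40 × 10⁻⁴, so Δρ ≈ 0.6573 kg m⁻³.
N² = (g/ρ₀)·Δρ/Δz = g·(Δρ/ρ₀)/Δz = 9.8 × 6.40 × 10⁻⁴ / 48 = 1.3067 × 10⁻⁴ s⁻².
N = √(1.3067 × 10⁻⁴) = 0.011431 rad s⁻¹ ≈ 0.0114 rad s⁻¹.

0.0114 rad s⁻¹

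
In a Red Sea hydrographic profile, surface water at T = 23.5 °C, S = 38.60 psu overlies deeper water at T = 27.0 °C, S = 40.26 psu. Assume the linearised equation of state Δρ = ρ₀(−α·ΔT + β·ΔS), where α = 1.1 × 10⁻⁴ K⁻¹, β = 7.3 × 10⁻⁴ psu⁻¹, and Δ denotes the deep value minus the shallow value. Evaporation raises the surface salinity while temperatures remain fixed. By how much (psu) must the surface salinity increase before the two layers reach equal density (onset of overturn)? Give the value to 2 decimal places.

Neutral buoyancy requires −α(T_deep − T_surf) + β(S_deep − S_surf′) = 0.
S_surf′ = S_deep − (α/β)·ΔT = 40.26 − (1.1 × 10⁻⁴/7.3 × 10⁻⁴)·(+3.5) = 39.7326 psu.
Increase required: 39.7326 − 38.60 = 1.1326 psu.

1.13 psu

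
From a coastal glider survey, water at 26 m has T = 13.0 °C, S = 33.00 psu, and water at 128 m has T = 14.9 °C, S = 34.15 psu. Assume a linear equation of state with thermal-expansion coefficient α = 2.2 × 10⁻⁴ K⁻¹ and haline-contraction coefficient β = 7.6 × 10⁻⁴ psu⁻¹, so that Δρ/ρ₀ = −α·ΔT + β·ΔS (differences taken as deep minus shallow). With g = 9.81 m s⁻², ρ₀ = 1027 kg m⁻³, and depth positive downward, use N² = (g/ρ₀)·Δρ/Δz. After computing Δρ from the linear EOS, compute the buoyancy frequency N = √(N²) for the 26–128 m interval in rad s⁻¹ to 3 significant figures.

ΔT = +1.9 K, ΔS = +1.15 psu (deep − shallow).
Δρ/ρ₀ = −αΔT + βΔS = -4.18 × 10⁻⁴ + 8.74 × 10⁻⁴ = 4.56 × 10⁻⁴, so Δρ ≈ 0.4683 kg m⁻³.
N² = (g/ρ₀)·Δρ/Δz = g·(Δρ/ρ₀)/Δz = 9.81 × 4.56 × 10⁻⁴ / 102 = 4.3856 × 10⁻⁵ s⁻².
N = √(4.3856 × 10⁻⁵) = 6.6224 × 10⁻³ rad s⁻¹ ≈ 6.62 × 10⁻³ rad s⁻¹.

6.62 × 10⁻³ rad s⁻¹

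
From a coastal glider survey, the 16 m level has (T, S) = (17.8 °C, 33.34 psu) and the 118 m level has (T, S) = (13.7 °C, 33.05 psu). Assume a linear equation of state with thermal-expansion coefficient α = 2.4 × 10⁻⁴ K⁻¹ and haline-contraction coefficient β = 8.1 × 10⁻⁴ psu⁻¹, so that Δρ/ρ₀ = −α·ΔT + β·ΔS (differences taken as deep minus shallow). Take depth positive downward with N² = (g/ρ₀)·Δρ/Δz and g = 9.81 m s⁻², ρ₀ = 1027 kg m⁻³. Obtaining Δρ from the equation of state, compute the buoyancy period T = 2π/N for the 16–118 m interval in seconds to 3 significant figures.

ΔT = -4.1 K, ΔS = -0.29 psu (deep − shallow).
Δρ/ρ₀ = −αΔT + βΔS = 9.84 × 10⁻⁴ − 2.349 × 10⁻⁴ = 7.491 × 10⁻⁴, so Δρ ≈ 0.7693 kg m⁻³.
N² = (g/ρ₀)·Δρ/Δz = g·(Δρ/ρ₀)/Δz = 9.81 × 7.491 × 10⁻⁴ / 102 = 7.2046 × 10⁻⁵ s⁻².
N = √(7.2046 × 10⁻⁵) = 8.4880 × 10⁻³ rad s⁻¹ → T = 2π/N = 740.24 s ≈ 740 s.

740 s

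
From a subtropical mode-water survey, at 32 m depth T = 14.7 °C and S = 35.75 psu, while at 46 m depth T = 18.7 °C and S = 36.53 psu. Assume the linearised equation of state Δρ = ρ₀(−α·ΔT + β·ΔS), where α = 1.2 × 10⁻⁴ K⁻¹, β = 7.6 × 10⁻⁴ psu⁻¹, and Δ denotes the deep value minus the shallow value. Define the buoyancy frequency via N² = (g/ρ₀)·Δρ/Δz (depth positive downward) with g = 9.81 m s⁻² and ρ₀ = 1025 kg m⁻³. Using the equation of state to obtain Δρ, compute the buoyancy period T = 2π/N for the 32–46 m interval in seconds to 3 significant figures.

707 s

ΔT = +4.0 K, ΔS = +0.78 psu (deep − shallow).
Δρ/ρ₀ = −αΔT + βΔS = -4.80 × 10⁻⁴ + 5.928 × 10⁻⁴ = 1.128 × 10⁻⁴, so Δρ ≈ 0.1156 kg m⁻³.
N² = (g/ρ₀)·Δρ/Δz = g·(Δρ/ρ₀)/Δz = 9.81 × 1.128 × 10⁻⁴ / 14 = 7.9041 × 10⁻⁵ s⁻².
N = √(7.9041 × 10⁻⁵) = 8.8905 × 10⁻³ rad s⁻¹ → T = 2π/N = 706.73 s ≈ 707 s.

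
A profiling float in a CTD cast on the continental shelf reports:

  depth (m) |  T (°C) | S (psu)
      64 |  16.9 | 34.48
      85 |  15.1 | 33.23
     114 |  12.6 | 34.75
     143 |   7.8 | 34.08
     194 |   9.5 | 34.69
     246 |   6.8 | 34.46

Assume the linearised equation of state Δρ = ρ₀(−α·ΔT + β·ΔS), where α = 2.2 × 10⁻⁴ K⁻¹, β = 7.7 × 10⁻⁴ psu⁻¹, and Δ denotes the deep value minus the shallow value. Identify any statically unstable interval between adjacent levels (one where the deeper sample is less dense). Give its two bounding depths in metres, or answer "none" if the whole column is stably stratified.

64–85 m

Evaluate Δρ/ρ₀ = −αΔT + βΔS across each adjacent pair:
  64–85 m: −αΔT+βΔS = −(2.2 × 10⁻⁴)(-1.8)+(7.7 × 10⁻⁴)(-1.25) = -5.7 × 10⁻⁴ → UNSTABLE
  85–114 m: −αΔT+βΔS = −(2.2 × 10⁻⁴)(-2.5)+(7.7 × 10⁻⁴)(+1.52) = 1.7 × 10⁻³ → stable
  114–143 m: −αΔT+βΔS = −(2.2 × 10⁻⁴)(-4.8)+(7.7 × 10⁻⁴)(-0.67) = 5.4 × 10⁻⁴ → stable
  143–194 m: −αΔT+βΔS = −(2.2 × 10⁻⁴)(+1.7)+(7.7 × 10⁻⁴)(+0.61) = 9.6 × 10⁻⁵ → stable
  194–246 m: −αΔT+βΔS = −(2.2 × 10⁻⁴)(-2.7)+(7.7 × 10⁻⁴)(-0.23) = 4.2 × 10⁻⁴ → stable
The 64–85 m interval has Δρ < 0: lighter water underlies denser water.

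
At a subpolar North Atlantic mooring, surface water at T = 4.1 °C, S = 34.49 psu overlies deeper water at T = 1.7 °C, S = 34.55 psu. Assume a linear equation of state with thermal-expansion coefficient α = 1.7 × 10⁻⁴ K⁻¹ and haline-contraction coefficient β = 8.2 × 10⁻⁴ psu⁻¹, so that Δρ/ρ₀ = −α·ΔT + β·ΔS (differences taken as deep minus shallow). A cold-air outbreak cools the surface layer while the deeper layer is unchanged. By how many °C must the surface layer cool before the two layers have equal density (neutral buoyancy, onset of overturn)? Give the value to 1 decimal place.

2.7 °C

Neutral buoyancy requires Δρ = 0, i.e. −α(T_deep − T_surf′) + β(S_deep − S_surf) = 0.
T_surf′ = T_deep − (β/α)·ΔS = 1.7 − (8.2 × 10⁻⁴/1.7 × 10⁻⁴)·(+0.06) = 1.411 °C.
Cooling required: 4.1 − (1.411) = 2.689 °C.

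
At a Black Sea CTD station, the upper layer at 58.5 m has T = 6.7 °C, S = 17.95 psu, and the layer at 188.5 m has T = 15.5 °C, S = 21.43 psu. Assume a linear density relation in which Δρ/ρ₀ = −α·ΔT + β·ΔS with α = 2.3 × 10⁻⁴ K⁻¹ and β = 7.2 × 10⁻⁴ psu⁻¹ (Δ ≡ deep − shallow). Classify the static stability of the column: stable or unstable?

stable

ΔT = 15.5 − 6.7 = +8.8 K and ΔS = 21.43 − 17.95 = +3.48 psu (deep − shallow).
−αΔT = -2.024 × 10⁻³; βΔS = 2.5056 × 10⁻³; sum Δρ/ρ₀ = 4.816 × 10⁻⁴.
Δρ/ρ₀ > 0, so Δρ > 0: deeper water is denser → statically stable.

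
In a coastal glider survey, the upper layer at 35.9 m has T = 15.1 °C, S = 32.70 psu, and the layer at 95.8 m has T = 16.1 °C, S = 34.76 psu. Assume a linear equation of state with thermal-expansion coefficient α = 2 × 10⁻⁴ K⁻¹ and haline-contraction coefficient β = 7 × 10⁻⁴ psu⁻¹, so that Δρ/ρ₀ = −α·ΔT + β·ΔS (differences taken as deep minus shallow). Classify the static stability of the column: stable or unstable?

stable

ΔT = 16.1 − 15.1 = +1.0 K and ΔS = 34.76 − 32.70 = +2.06 psu (deep − shallow).
−αΔT = -2.00 × 10⁻⁴; βΔS = 1.442 × 10⁻³; sum Δρ/ρ₀ = 1.242 × 10⁻³.
Δρ/ρ₀ > 0, so Δρ > 0: deeper water is denser → statically stable.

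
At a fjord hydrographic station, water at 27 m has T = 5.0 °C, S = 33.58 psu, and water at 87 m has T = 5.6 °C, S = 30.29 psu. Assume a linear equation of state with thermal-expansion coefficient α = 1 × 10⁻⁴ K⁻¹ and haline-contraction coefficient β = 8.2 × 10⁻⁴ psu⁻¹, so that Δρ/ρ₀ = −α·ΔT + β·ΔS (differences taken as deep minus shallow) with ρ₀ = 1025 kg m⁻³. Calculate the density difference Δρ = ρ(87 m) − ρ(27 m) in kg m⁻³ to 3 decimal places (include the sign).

ΔT = +0.6 K, ΔS = -3.29 psu (deep − shallow).
Δρ/ρ₀ = −(1 × 10⁻⁴)(+0.6) + (8.2 × 10⁻⁴)(-3.29) = -2.7578 × 10⁻³.
Δρ = 1025 × (-2.7578 × 10⁻³) = -2.827 kg m⁻³.
Negative Δρ: lighter below, statically unstable.

-2.827 kg m⁻³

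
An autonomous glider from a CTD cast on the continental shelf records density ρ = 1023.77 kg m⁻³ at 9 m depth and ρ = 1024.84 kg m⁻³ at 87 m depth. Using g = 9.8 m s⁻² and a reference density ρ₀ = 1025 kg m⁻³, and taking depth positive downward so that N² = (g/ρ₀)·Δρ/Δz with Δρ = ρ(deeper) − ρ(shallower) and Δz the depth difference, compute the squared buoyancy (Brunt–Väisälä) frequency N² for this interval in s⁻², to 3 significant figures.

1.31 × 10⁻⁴ s⁻²

Δρ = 1024.84 − 1023.77 = 1.07 kg m⁻³ over Δz = 87 − 9 = 78 m.
N² = (9.8/1025) × (1.07/78) = 1.3116 × 10⁻⁴ s⁻² ≈ 1.31 × 10⁻⁴ s⁻².
A positive N² confirms static stability across the interval.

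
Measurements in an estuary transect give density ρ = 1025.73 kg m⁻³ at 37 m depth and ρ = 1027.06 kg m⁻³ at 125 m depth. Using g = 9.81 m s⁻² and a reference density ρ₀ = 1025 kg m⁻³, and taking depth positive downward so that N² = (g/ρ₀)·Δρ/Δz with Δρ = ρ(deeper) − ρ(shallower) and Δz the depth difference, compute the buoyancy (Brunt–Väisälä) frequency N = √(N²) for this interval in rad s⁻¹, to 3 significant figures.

0.0120 rad s⁻¹

Δρ = 1027.06 − 1025.73 = 1.33 kg m⁻³ over Δz = 125 − 37 = 88 m.
N² = (9.81/1025) × (1.33/88) = 1.4465 × 10⁻⁴ s⁻².
N = √(1.4465 × 10⁻⁴) = 0.012027 rad s⁻¹ ≈ 0.0120 rad s⁻¹.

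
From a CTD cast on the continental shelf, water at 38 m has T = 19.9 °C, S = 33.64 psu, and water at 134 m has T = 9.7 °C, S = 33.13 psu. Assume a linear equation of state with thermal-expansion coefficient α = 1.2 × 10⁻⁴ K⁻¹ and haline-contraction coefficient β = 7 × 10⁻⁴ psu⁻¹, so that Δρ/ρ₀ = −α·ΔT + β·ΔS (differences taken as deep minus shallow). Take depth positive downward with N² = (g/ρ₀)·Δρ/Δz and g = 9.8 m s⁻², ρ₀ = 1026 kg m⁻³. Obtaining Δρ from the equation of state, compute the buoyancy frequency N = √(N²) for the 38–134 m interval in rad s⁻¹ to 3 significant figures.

ΔT = -10.2 K, ΔS = -0.51 psu (deep − shallow).
Δρ/ρ₀ = −αΔT + βΔS = 1.224 × 10⁻³ − 3.57 × 10⁻⁴ = 8.67 × 10⁻⁴, so Δρ ≈ 0.8895 kg m⁻³.
N² = (g/ρ₀)·Δρ/Δz = g·(Δρ/ρ₀)/Δz = 9.8 × 8.67 × 10⁻⁴ / 96 = 8.8506 × 10⁻⁵ s⁻².
N = √(8.8506 × 10⁻⁵) = 9.4078 × 10⁻³ rad s⁻¹ ≈ 9.41 × 10⁻³ rad s⁻¹.

9.41 × 10⁻³ rad s⁻¹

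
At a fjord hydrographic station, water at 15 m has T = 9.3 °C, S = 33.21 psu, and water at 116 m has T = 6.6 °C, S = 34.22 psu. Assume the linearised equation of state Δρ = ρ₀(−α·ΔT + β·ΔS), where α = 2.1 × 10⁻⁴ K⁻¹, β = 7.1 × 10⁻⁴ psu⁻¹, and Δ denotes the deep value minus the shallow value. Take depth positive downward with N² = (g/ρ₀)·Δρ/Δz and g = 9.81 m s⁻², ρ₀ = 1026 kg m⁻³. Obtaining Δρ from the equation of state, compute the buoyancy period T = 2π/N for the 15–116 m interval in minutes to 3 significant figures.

ΔT = -2.7 K, ΔS = +1.01 psu (deep − shallow).
Δρ/ρ₀ = −αΔT + βΔS = 5.67 × 10⁻⁴ + 7.171 × 10⁻⁴ = 1.2841 × 10⁻³, so Δρ ≈ 1.317 kg m⁻³.
N² = (g/ρ₀)·Δρ/Δz = g·(Δρ/ρ₀)/Δz = 9.81 × 1.2841 × 10⁻³ / 101 = 1.2472 × 10⁻⁴ s⁻².
N = √(1.2472 × 10⁻⁴) = 0.011168 rad s⁻¹ → T = 2π/N = 562.61 s = 9.3768 min ≈ 9.38 min.

9.38 min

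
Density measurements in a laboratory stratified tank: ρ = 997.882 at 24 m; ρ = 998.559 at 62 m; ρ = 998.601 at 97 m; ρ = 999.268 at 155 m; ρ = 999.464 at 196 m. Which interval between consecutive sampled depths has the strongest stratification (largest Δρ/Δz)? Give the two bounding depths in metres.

Compute the density gradient over each adjacent pair:
  24–62 m: Δρ/Δz = 0.677/38 = 0.018 kg m⁻⁴
  62–97 m: Δρ/Δz = 0.042/35 = 1.2 × 10⁻³ kg m⁻⁴
  97–155 m: Δρ/Δz = 0.667/58 = 0.011 kg m⁻⁴
  155–196 m: Δρ/Δz = 0.196/41 = 4.8 × 10⁻³ kg m⁻⁴
The largest gradient is in the 24–62 m interval — the pycnocline.

24–62 m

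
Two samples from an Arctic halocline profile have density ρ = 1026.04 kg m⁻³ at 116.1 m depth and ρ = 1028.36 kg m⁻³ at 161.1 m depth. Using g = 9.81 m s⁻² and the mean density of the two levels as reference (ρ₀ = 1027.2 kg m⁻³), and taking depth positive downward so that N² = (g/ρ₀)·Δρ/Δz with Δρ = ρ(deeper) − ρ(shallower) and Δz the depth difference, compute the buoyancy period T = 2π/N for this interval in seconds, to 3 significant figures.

283 s

Δρ = 1028.36 − 1026.04 = 2.32 kg m⁻³ over Δz = 161.1 − 116.1 = 45 m.
N² = (9.81/1027.2) × (2.32/45) = 4.9237 × 10⁻⁴ s⁻².
N = √(4.9237 × 10⁻⁴) = 0.022189 rad s⁻¹, so T = 2π/N = 283.17 s ≈ 283 s.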